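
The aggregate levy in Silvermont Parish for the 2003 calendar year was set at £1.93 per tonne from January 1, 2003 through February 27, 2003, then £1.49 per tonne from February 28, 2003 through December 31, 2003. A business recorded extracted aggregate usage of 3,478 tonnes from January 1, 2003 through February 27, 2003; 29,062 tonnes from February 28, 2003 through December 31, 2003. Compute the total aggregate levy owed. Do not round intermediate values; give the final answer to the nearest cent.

January 1 – February 27, 2003: 3,478 tonnes at £1.93/tonne → £6712.54
February 28 – December 31, 2003: 29,062 tonnes at £1.49/tonne → £43302.38

£50014.92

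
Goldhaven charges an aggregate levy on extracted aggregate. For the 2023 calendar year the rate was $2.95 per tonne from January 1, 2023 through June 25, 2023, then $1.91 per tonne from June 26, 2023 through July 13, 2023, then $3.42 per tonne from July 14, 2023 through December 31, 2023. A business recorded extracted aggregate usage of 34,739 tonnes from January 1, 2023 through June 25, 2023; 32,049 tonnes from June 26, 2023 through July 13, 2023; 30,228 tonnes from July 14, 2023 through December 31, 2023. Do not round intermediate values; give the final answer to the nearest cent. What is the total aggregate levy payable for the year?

January 1 – June 25, 2023: 34,739 tonnes at $2.95/tonne → $102,480.05
June 26 – July 13, 2023: 32,049 tonnes at $1.91/tonne → $61,213.59
July 14 – December 31, 2023: 30,228 tonnes at $3.42/tonne → $103,379.76

$267,073.40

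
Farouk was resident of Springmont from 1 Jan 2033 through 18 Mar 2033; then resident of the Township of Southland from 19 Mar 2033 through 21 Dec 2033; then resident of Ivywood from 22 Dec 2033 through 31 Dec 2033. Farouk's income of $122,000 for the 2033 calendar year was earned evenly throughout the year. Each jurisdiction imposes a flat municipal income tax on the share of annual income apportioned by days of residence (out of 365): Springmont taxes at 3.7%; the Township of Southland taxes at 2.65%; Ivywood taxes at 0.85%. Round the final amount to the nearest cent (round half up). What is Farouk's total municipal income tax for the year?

$3,443.07

Springmont, 1 Jan – 18 Mar 2033: 77 days → $122,000 × 3.7% × 77/365 = $952.2685
The Township of Southland, 19 Mar – 21 Dec 2033: 278 days → $122,000 × 2.65% × 278/365 = $2,462.3945
Ivywood, 22 Dec – 31 Dec 2033: 10 days → $122,000 × 0.85% × 10/365 = $28.4110
Total = $3,443.0740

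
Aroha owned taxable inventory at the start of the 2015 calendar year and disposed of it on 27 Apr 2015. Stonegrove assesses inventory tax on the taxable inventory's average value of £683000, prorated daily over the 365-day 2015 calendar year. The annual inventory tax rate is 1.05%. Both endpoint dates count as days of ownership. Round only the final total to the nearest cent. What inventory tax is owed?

£2298.81

Days held (1 Jan – 27 Apr 2015): 117 out of 365
Tax = £683000 × 1.05% × 117/365 = £2298.8096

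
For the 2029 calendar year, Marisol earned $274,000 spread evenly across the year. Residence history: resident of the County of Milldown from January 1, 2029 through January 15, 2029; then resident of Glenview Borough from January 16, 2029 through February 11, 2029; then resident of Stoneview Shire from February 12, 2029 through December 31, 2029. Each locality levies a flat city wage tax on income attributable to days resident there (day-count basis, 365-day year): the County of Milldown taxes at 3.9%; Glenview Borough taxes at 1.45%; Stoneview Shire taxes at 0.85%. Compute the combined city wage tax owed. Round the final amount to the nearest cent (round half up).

$2,794.05

The County of Milldown, January 1 – January 15, 2029: 15 days → $274,000 × 3.9% × 15/365 = $439.1507
Glenview Borough, January 16 – February 11, 2029: 27 days → $274,000 × 1.45% × 27/365 = $293.8932
Stoneview Shire, February 12 – December 31, 2029: 323 days → $274,000 × 0.85% × 323/365 = $2,061.0055
Total = $2,794.0493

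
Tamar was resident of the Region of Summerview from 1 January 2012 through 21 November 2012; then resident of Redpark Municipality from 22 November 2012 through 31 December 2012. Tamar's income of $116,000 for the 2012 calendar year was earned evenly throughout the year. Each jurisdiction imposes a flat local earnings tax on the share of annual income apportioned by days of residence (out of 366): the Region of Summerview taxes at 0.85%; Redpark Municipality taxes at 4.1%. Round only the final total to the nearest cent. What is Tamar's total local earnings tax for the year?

$1,398.02

The Region of Summerview, 1 January – 21 November 2012: 326 days → $116,000 × 0.85% × 326/366 = $878.2404
Redpark Municipality, 22 November – 31 December 2012: 40 days → $116,000 × 4.1% × 40/366 = $519.7814
Total = $1,398.0219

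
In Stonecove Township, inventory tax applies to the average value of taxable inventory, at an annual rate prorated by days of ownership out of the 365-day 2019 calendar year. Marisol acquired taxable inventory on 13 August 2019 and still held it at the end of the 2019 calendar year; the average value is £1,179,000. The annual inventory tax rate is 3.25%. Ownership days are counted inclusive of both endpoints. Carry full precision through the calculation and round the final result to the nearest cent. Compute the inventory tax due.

£14,802.10

Days held (13 August – 31 December 2019): 141 out of 365
Tax = £1,179,000 × 3.25% × 141/365 = £14,802.1027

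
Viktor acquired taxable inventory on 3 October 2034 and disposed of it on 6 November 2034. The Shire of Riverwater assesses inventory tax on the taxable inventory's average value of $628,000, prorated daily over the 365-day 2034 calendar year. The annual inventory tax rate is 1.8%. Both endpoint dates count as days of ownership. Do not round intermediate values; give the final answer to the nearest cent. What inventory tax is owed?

Days held (3 October – 6 November 2034): 35 out of 365
Tax = $628,000 × 1.8% × 35/365 = $1,083.9452

$1,083.95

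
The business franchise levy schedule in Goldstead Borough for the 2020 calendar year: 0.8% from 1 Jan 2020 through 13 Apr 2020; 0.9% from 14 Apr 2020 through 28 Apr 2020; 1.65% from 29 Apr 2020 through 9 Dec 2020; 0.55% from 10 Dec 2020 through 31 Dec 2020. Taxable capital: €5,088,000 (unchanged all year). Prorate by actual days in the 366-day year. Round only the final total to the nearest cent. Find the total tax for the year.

€66,734.82

1 Jan – 13 Apr 2020: 104 days at 0.8% → €5,088,000 × 0.8% × 104/366 = €11,566.1639
14 Apr – 28 Apr 2020: 15 days at 0.9% → €5,088,000 × 0.9% × 15/366 = €1,876.7213
29 Apr – 9 Dec 2020: 225 days at 1.65% → €5,088,000 × 1.65% × 225/366 = €51,609.8361
10 Dec – 31 Dec 2020: 22 days at 0.55% → €5,088,000 × 0.55% × 22/366 = €1,682.0984
Total = €66,734.8197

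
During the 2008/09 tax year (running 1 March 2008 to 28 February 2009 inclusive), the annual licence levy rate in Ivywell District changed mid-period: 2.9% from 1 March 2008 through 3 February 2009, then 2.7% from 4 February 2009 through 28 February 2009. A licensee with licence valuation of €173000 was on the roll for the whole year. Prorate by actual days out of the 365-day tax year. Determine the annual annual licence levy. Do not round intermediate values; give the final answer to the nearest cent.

1 March 2008 – 3 February 2009: 340 days at 2.9% → €173000 × 2.9% × 340/365 = €4673.3699
4 February – 28 February 2009: 25 days at 2.7% → €173000 × 2.7% × 25/365 = €319.9315
Total = €4993.3014

€4993.30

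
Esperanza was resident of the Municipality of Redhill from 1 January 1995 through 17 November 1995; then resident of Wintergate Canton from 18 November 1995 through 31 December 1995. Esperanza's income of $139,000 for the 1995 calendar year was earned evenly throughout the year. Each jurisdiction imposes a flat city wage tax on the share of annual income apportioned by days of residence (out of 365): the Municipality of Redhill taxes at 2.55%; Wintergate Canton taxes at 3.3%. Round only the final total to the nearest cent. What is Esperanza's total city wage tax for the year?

The Municipality of Redhill, 1 January – 17 November 1995: 321 days → $139,000 × 2.55% × 321/365 = $3,117.2178
Wintergate Canton, 18 November – 31 December 1995: 44 days → $139,000 × 3.3% × 44/365 = $552.9534
Total = $3,670.1712

$3,670.17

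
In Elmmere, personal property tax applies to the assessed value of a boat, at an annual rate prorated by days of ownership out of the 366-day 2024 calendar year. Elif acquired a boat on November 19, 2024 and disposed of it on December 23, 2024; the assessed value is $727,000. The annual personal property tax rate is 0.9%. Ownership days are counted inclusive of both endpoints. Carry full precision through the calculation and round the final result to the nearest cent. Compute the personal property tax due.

Days held (November 19 – December 23, 2024): 35 out of 366
Tax = $727,000 × 0.9% × 35/366 = $625.6967

$625.70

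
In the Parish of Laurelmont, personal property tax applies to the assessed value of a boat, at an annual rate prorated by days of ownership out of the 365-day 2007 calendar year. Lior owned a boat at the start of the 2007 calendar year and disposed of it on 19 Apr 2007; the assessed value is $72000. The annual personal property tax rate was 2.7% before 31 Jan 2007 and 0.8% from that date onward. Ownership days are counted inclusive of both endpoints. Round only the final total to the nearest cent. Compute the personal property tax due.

1 Jan – 30 Jan 2007: 30 days at 2.7% → $72000 × 2.7% × 30/365 = $159.7808
31 Jan – 19 Apr 2007: 79 days at 0.8% → $72000 × 0.8% × 79/365 = $124.6685
Total = $284.4493

$284.45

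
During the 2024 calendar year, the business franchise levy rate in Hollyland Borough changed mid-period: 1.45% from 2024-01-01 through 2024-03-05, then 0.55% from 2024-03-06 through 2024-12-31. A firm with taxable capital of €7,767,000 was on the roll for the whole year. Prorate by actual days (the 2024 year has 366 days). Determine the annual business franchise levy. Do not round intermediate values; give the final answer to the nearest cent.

€55,132.97

2024-01-01 to 2024-03-05: 65 days at 1.45% → €7,767,000 × 1.45% × 65/366 = €20,001.0861
2024-03-06 to 2024-12-31: 301 days at 0.55% → €7,767,000 × 0.55% × 301/366 = €35,131.8811
Total = €55,132.9672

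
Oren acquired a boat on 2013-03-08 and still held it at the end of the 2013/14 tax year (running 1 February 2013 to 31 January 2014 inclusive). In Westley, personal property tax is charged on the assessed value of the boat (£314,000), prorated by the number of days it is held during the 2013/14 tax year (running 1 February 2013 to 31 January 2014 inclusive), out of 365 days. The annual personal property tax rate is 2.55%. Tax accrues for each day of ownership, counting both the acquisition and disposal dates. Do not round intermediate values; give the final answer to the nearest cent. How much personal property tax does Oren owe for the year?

Days held (2013-03-08 to 2014-01-31): 330 out of 365
Tax = £314,000 × 2.55% × 330/365 = £7,239.2055

£7,239.21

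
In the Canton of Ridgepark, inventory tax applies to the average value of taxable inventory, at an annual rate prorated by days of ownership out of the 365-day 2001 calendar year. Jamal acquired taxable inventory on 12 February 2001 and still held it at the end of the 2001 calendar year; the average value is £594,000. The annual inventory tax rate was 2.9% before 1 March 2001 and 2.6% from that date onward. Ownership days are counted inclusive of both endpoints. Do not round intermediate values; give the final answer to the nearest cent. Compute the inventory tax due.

£13,749.88

12 February – 28 February 2001: 17 days at 2.9% → £594,000 × 2.9% × 17/365 = £802.3068
1 March – 31 December 2001: 306 days at 2.6% → £594,000 × 2.6% × 306/365 = £12,947.5726
Total = £13,749.8795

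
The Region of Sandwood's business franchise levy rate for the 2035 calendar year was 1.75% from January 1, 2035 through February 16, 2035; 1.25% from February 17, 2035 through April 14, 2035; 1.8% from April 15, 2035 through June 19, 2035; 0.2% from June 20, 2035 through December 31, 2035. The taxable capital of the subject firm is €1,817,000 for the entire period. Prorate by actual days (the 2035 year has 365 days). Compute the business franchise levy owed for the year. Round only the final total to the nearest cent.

€15,496.77

January 1 – February 16, 2035: 47 days at 1.75% → €1,817,000 × 1.75% × 47/365 = €4,094.4726
February 17 – April 14, 2035: 57 days at 1.25% → €1,817,000 × 1.25% × 57/365 = €3,546.8836
April 15 – June 19, 2035: 66 days at 1.8% → €1,817,000 × 1.8% × 66/365 = €5,913.9616
June 20 – December 31, 2035: 195 days at 0.2% → €1,817,000 × 0.2% × 195/365 = €1,941.4521
Total = €15,496.7699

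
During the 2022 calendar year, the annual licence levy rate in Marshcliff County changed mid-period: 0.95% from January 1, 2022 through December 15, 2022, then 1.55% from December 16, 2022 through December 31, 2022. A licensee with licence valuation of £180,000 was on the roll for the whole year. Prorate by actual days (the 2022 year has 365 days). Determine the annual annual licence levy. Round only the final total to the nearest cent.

January 1 – December 15, 2022: 349 days at 0.95% → £180,000 × 0.95% × 349/365 = £1,635.0411
December 16 – December 31, 2022: 16 days at 1.55% → £180,000 × 1.55% × 16/365 = £122.3014
Total = £1,757.3425

£1,757.34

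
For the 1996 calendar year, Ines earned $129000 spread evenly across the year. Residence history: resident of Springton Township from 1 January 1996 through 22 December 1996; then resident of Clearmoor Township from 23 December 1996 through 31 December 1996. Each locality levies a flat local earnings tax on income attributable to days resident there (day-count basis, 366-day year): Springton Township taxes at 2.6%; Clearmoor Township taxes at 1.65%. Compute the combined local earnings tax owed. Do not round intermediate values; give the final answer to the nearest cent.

$3323.86

Springton Township, 1 January – 22 December 1996: 357 days → $129000 × 2.6% × 357/366 = $3271.5246
Clearmoor Township, 23 December – 31 December 1996: 9 days → $129000 × 1.65% × 9/366 = $52.3402
Total = $3323.8648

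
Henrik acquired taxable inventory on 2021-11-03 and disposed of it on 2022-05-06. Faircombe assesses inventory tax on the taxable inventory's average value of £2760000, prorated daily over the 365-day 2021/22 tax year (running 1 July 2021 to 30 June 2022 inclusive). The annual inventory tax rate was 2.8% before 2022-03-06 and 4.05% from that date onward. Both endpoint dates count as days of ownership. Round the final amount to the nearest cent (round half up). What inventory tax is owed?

£45029.59

2021-11-03 to 2022-03-05: 123 days at 2.8% → £2760000 × 2.8% × 123/365 = £26042.3014
2022-03-06 to 2022-05-06: 62 days at 4.05% → £2760000 × 4.05% × 62/365 = £18987.2877
Total = £45029.5890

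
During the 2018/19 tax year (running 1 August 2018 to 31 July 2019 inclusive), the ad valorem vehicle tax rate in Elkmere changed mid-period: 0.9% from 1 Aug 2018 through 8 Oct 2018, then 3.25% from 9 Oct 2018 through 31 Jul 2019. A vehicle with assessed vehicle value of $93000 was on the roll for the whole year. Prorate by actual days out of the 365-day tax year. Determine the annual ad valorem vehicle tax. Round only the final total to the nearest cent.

1 Aug – 8 Oct 2018: 69 days at 0.9% → $93000 × 0.9% × 69/365 = $158.2274
9 Oct 2018 – 31 Jul 2019: 296 days at 3.25% → $93000 × 3.25% × 296/365 = $2451.1233
Total = $2609.3507

$2609.35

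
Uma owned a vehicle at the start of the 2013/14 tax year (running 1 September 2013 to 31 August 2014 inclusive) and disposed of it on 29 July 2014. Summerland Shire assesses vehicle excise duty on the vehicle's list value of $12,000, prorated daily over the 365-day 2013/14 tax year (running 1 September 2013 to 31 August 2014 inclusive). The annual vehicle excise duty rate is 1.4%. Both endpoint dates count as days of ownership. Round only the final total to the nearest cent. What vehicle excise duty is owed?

$152.81

Days held (1 September 2013 – 29 July 2014): 332 out of 365
Tax = $12,000 × 1.4% × 332/365 = $152.8110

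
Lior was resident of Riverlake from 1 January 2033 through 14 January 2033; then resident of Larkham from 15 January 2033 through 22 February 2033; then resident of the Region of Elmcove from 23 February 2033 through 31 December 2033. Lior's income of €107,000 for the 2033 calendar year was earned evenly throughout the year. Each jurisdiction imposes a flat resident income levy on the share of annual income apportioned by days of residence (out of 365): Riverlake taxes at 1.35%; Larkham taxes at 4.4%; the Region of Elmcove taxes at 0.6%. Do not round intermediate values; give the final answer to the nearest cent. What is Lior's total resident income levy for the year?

Riverlake, 1 January – 14 January 2033: 14 days → €107,000 × 1.35% × 14/365 = €55.4055
Larkham, 15 January – 22 February 2033: 39 days → €107,000 × 4.4% × 39/365 = €503.0466
The Region of Elmcove, 23 February – 31 December 2033: 312 days → €107,000 × 0.6% × 312/365 = €548.7781
Total = €1,107.2301

€1,107.23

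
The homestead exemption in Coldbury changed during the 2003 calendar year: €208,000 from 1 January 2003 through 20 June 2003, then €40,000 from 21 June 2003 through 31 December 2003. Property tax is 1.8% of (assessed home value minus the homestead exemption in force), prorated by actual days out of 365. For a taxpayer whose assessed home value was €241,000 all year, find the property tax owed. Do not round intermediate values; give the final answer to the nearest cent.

€2,201.28

1 January – 20 June 2003: 171 days, exemption €208,000 → (€241,000 − €208,000) × 1.8% × 171/365 = €278.2849
21 June – 31 December 2003: 194 days, exemption €40,000 → (€241,000 − €40,000) × 1.8% × 194/365 = €1,922.9918
Total = €2,201.2767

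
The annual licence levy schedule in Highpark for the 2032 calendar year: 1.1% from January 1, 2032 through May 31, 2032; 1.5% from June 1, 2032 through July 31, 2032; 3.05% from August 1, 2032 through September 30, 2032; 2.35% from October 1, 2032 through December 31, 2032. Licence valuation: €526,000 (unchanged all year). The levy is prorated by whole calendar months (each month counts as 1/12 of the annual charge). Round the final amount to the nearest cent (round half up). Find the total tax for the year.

January 1 – May 31, 2032: 5 months at 1.1% → €526,000 × 1.1% × 5/12 = €2,410.8333
June 1 – July 31, 2032: 2 months at 1.5% → €526,000 × 1.5% × 2/12 = €1,315.0000
August 1 – September 30, 2032: 2 months at 3.05% → €526,000 × 3.05% × 2/12 = €2,673.8333
October 1 – December 31, 2032: 3 months at 2.35% → €526,000 × 2.35% × 3/12 = €3,090.2500
Total = €9,489.9167

€9,489.92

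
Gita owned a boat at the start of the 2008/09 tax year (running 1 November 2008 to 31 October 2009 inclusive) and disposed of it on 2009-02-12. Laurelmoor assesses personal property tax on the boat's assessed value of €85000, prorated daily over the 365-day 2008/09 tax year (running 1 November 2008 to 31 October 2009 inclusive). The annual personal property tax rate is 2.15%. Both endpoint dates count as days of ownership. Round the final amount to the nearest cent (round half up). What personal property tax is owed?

Days held (2008-11-01 to 2009-02-12): 104 out of 365
Tax = €85000 × 2.15% × 104/365 = €520.7123

€520.71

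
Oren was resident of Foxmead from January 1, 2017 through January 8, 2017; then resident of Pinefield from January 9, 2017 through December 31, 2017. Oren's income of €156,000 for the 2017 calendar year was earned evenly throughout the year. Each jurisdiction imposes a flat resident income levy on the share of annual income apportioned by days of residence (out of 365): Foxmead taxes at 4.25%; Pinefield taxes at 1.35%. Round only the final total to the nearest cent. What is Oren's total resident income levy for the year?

€2,205.16

Foxmead, January 1 – January 8, 2017: 8 days → €156,000 × 4.25% × 8/365 = €145.3151
Pinefield, January 9 – December 31, 2017: 357 days → €156,000 × 1.35% × 357/365 = €2,059.8411
Total = €2,205.1562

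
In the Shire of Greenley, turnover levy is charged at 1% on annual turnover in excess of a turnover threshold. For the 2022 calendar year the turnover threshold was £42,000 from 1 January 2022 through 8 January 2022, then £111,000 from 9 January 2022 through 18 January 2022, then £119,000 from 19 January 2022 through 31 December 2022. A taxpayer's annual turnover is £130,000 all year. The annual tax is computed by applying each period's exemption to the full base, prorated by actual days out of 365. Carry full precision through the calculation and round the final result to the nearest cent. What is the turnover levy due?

1 January – 8 January 2022: 8 days, exemption £42,000 → (£130,000 − £42,000) × 1% × 8/365 = £19.2877
9 January – 18 January 2022: 10 days, exemption £111,000 → (£130,000 − £111,000) × 1% × 10/365 = £5.2055
19 January – 31 December 2022: 347 days, exemption £119,000 → (£130,000 − £119,000) × 1% × 347/365 = £104.5753
Total = £129.0685

£129.07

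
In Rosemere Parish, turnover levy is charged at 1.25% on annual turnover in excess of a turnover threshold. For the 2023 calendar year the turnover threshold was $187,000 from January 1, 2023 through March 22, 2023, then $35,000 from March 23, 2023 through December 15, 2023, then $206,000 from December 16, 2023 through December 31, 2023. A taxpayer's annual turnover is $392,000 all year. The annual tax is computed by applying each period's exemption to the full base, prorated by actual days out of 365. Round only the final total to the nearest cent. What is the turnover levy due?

$3,947.16

January 1 – March 22, 2023: 81 days, exemption $187,000 → ($392,000 − $187,000) × 1.25% × 81/365 = $568.6644
March 23 – December 15, 2023: 268 days, exemption $35,000 → ($392,000 − $35,000) × 1.25% × 268/365 = $3,276.5753
December 16 – December 31, 2023: 16 days, exemption $206,000 → ($392,000 − $206,000) × 1.25% × 16/365 = $101.9178
Total = $3,947.1575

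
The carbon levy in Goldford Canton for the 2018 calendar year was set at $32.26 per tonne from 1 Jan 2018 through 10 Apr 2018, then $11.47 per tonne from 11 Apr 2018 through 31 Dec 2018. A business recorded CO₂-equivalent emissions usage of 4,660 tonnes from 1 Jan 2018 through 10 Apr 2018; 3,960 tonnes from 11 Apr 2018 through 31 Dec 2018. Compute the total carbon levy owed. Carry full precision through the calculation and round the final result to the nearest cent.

1 Jan – 10 Apr 2018: 4,660 tonnes at $32.26/tonne → $150331.60
11 Apr – 31 Dec 2018: 3,960 tonnes at $11.47/tonne → $45421.20

$195752.80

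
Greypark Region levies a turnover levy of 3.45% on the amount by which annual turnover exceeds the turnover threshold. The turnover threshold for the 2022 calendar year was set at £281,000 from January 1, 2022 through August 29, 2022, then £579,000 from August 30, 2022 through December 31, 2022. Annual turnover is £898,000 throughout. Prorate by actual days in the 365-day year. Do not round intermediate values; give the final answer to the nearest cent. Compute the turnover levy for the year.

£17,793.78

January 1 – August 29, 2022: 241 days, exemption £281,000 → (£898,000 − £281,000) × 3.45% × 241/365 = £14,054.9219
August 30 – December 31, 2022: 124 days, exemption £579,000 → (£898,000 − £579,000) × 3.45% × 124/365 = £3,738.8548
Total = £17,793.7767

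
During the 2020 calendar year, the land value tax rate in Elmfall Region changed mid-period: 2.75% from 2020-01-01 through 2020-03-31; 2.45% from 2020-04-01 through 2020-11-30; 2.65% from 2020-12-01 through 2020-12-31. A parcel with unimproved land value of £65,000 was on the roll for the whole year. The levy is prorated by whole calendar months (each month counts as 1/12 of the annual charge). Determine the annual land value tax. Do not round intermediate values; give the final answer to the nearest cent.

£1,652.08

2020-01-01 to 2020-03-31: 3 months at 2.75% → £65,000 × 2.75% × 3/12 = £446.8750
2020-04-01 to 2020-11-30: 8 months at 2.45% → £65,000 × 2.45% × 8/12 = £1,061.6667
2020-12-01 to 2020-12-31: 1 month at 2.65% → £65,000 × 2.65% × 1/12 = £143.5417
Total = £1,652.0833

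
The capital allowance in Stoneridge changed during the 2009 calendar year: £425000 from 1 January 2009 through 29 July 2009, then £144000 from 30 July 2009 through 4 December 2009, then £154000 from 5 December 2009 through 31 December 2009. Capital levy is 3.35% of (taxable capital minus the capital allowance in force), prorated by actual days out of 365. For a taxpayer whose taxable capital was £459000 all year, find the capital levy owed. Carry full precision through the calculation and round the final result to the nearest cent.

1 January – 29 July 2009: 210 days, exemption £425000 → (£459000 − £425000) × 3.35% × 210/365 = £655.3151
30 July – 4 December 2009: 128 days, exemption £144000 → (£459000 − £144000) × 3.35% × 128/365 = £3700.6027
5 December – 31 December 2009: 27 days, exemption £154000 → (£459000 − £154000) × 3.35% × 27/365 = £755.8151
Total = £5111.7329

£5111.73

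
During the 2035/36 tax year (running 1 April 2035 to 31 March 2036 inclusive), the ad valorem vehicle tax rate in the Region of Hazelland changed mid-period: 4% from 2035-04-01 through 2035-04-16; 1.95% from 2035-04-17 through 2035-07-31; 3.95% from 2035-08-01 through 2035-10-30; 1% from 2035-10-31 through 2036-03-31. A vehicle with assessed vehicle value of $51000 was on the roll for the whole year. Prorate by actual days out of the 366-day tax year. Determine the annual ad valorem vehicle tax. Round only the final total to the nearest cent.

$1091.27

2035-04-01 to 2035-04-16: 16 days at 4% → $51000 × 4% × 16/366 = $89.1803
2035-04-17 to 2035-07-31: 106 days at 1.95% → $51000 × 1.95% × 106/366 = $288.0246
2035-08-01 to 2035-10-30: 91 days at 3.95% → $51000 × 3.95% × 91/366 = $500.8730
2035-10-31 to 2036-03-31: 153 days at 1% → $51000 × 1% × 153/366 = $213.1967
Total = $1091.2746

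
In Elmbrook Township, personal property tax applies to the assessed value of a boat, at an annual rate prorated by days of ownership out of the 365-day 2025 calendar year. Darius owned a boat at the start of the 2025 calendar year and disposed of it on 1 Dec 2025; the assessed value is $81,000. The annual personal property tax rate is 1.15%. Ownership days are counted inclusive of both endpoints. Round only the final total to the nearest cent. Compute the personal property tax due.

$854.94

Days held (1 Jan – 1 Dec 2025): 335 out of 365
Tax = $81,000 × 1.15% × 335/365 = $854.9384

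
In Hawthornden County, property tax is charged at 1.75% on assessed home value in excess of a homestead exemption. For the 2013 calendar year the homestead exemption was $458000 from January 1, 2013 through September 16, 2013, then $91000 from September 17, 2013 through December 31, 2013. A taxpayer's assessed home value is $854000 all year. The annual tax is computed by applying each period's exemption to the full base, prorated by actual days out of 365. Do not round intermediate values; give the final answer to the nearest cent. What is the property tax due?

January 1 – September 16, 2013: 259 days, exemption $458000 → ($854000 − $458000) × 1.75% × 259/365 = $4917.4521
September 17 – December 31, 2013: 106 days, exemption $91000 → ($854000 − $91000) × 1.75% × 106/365 = $3877.7123
Total = $8795.1644

$8795.16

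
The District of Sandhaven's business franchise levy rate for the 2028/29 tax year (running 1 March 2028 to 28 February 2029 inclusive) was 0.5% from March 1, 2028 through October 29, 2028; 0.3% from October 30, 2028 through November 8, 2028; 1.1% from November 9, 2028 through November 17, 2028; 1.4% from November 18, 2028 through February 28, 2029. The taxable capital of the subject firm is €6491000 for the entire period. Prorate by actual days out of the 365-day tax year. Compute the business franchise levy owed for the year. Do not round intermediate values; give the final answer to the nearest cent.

€49545.00

March 1 – October 29, 2028: 243 days at 0.5% → €6491000 × 0.5% × 243/365 = €21607.0274
October 30 – November 8, 2028: 10 days at 0.3% → €6491000 × 0.3% × 10/365 = €533.5068
November 9 – November 17, 2028: 9 days at 1.1% → €6491000 × 1.1% × 9/365 = €1760.5726
November 18, 2028 – February 28, 2029: 103 days at 1.4% → €6491000 × 1.4% × 103/365 = €25643.8959
Total = €49545.0027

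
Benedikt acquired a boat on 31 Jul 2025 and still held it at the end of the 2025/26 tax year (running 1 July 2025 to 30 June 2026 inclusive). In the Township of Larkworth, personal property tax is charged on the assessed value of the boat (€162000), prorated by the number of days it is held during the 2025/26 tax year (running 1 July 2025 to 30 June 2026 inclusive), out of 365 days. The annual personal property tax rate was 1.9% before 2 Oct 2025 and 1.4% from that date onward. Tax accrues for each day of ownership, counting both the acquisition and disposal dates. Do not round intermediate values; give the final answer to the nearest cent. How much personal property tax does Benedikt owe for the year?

31 Jul – 1 Oct 2025: 63 days at 1.9% → €162000 × 1.9% × 63/365 = €531.2712
2 Oct 2025 – 30 Jun 2026: 272 days at 1.4% → €162000 × 1.4% × 272/365 = €1690.1260
Total = €2221.3973

€2221.40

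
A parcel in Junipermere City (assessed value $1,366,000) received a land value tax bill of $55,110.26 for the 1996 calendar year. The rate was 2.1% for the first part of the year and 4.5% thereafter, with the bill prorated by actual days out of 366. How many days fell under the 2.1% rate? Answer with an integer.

Let d = days at the first rate; then 366 − d days at the second rate.
$1,366,000 × [2.1%·d + 4.5%·(366−d)] / 366 = $55,110.26
Solving gives d = 71, so the new rate took effect on March 12, 1996.

71 days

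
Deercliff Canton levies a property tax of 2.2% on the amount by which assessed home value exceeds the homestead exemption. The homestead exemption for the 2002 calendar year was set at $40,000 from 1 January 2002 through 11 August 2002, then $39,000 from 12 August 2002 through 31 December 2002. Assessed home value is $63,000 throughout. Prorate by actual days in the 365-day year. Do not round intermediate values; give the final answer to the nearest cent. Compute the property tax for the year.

1 January – 11 August 2002: 223 days, exemption $40,000 → ($63,000 − $40,000) × 2.2% × 223/365 = $309.1452
12 August – 31 December 2002: 142 days, exemption $39,000 → ($63,000 − $39,000) × 2.2% × 142/365 = $205.4137
Total = $514.5589

$514.56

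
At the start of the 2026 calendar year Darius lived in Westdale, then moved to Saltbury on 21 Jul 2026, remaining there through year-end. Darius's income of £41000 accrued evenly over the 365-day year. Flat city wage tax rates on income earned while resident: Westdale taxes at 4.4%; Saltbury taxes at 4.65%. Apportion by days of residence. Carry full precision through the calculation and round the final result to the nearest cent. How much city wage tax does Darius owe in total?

Westdale, 1 Jan – 20 Jul 2026: 201 days → £41000 × 4.4% × 201/365 = £993.4356
Saltbury, 21 Jul – 31 Dec 2026: 164 days → £41000 × 4.65% × 164/365 = £856.6192
Total = £1850.0548

£1850.05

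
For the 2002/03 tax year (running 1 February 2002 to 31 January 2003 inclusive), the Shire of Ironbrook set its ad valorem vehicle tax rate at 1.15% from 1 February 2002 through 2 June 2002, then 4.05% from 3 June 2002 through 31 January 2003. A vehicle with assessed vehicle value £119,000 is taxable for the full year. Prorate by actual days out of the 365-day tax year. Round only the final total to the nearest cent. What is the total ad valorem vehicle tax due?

1 February – 2 June 2002: 122 days at 1.15% → £119,000 × 1.15% × 122/365 = £457.4164
3 June 2002 – 31 January 2003: 243 days at 4.05% → £119,000 × 4.05% × 243/365 = £3,208.5986
Total = £3,666.0151

£3,666.02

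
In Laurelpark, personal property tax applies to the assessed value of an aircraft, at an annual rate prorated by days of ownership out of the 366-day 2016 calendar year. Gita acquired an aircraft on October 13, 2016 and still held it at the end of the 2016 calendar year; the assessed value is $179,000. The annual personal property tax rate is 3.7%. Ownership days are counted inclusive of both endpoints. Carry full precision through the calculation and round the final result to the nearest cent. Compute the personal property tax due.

$1,447.65

Days held (October 13 – December 31, 2016): 80 out of 366
Tax = $179,000 × 3.7% × 80/366 = $1,447.6503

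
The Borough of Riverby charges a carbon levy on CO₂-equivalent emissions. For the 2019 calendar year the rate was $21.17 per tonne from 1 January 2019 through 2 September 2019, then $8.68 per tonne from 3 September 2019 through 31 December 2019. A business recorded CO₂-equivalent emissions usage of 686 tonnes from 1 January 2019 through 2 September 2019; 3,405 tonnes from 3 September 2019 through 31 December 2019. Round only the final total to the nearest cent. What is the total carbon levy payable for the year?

1 January – 2 September 2019: 686 tonnes at $21.17/tonne → $14,522.62
3 September – 31 December 2019: 3,405 tonnes at $8.68/tonne → $29,555.40

$44,078.02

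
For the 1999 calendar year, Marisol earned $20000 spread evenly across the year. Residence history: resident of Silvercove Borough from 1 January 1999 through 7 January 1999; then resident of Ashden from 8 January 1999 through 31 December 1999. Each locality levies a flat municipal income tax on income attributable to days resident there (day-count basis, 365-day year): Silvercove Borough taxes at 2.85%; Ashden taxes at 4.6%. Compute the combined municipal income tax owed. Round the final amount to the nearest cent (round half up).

Silvercove Borough, 1 January – 7 January 1999: 7 days → $20000 × 2.85% × 7/365 = $10.9315
Ashden, 8 January – 31 December 1999: 358 days → $20000 × 4.6% × 358/365 = $902.3562
Total = $913.2877

$913.29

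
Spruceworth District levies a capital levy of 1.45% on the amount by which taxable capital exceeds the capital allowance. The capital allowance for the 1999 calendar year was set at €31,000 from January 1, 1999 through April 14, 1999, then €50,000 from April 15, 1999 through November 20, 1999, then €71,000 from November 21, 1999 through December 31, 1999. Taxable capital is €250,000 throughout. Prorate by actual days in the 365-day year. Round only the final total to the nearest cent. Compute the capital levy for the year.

€2,944.29

January 1 – April 14, 1999: 104 days, exemption €31,000 → (€250,000 − €31,000) × 1.45% × 104/365 = €904.8000
April 15 – November 20, 1999: 220 days, exemption €50,000 → (€250,000 − €50,000) × 1.45% × 220/365 = €1,747.9452
November 21 – December 31, 1999: 41 days, exemption €71,000 → (€250,000 − €71,000) × 1.45% × 41/365 = €291.5493
Total = €2,944.2945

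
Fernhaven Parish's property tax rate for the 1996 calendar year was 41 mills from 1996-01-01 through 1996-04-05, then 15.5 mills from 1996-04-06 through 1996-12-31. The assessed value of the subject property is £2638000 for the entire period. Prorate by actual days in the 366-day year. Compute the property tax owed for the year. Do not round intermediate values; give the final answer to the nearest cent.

1996-01-01 to 1996-04-05: 96 days at 41 mills → £2638000 × 4.1% × 96/366 = £28369.3115
1996-04-06 to 1996-12-31: 270 days at 15.5 mills → £2638000 × 1.55% × 270/366 = £30164.0164
Total = £58533.3279

£58533.33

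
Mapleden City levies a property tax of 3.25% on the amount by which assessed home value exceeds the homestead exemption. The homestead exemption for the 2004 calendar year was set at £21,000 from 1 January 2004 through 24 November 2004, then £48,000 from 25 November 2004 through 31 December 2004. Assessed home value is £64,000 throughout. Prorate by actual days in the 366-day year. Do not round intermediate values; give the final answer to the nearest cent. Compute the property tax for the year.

£1,308.79

1 January – 24 November 2004: 329 days, exemption £21,000 → (£64,000 − £21,000) × 3.25% × 329/366 = £1,256.2227
25 November – 31 December 2004: 37 days, exemption £48,000 → (£64,000 − £48,000) × 3.25% × 37/366 = £52.5683
Total = £1,308.7910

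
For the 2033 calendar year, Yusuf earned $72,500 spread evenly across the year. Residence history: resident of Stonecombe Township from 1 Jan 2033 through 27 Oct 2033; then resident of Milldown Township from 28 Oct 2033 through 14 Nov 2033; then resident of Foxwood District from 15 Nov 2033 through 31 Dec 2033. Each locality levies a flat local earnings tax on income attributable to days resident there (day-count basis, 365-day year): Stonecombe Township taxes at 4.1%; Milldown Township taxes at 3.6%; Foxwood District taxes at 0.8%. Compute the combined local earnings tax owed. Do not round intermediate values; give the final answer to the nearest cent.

$2,646.55

Stonecombe Township, 1 Jan – 27 Oct 2033: 300 days → $72,500 × 4.1% × 300/365 = $2,443.1507
Milldown Township, 28 Oct – 14 Nov 2033: 18 days → $72,500 × 3.6% × 18/365 = $128.7123
Foxwood District, 15 Nov – 31 Dec 2033: 47 days → $72,500 × 0.8% × 47/365 = $74.6849
Total = $2,646.5479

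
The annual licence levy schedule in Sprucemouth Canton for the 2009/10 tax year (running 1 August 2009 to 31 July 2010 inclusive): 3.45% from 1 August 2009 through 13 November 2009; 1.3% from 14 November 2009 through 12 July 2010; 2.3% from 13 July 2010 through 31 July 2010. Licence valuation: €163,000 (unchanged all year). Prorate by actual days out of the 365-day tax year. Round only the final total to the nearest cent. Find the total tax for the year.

1 August – 13 November 2009: 105 days at 3.45% → €163,000 × 3.45% × 105/365 = €1,617.7192
14 November 2009 – 12 July 2010: 241 days at 1.3% → €163,000 × 1.3% × 241/365 = €1,399.1205
13 July – 31 July 2010: 19 days at 2.3% → €163,000 × 2.3% × 19/365 = €195.1534
Total = €3,211.9932

€3,211.99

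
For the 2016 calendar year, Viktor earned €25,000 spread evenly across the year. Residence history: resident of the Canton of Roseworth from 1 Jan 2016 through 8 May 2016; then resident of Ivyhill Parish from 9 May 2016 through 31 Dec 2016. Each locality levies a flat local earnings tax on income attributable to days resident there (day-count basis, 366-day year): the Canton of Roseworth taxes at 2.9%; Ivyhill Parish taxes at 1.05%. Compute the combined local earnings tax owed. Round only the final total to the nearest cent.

€425.51

The Canton of Roseworth, 1 Jan – 8 May 2016: 129 days → €25,000 × 2.9% × 129/366 = €255.5328
Ivyhill Parish, 9 May – 31 Dec 2016: 237 days → €25,000 × 1.05% × 237/366 = €169.9795
Total = €425.5123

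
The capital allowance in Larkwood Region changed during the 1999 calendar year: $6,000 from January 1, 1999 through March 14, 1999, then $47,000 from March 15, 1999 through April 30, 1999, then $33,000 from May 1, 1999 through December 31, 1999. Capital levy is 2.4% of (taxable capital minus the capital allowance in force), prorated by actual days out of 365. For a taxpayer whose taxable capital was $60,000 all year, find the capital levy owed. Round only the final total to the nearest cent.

January 1 – March 14, 1999: 73 days, exemption $6,000 → ($60,000 − $6,000) × 2.4% × 73/365 = $259.2000
March 15 – April 30, 1999: 47 days, exemption $47,000 → ($60,000 − $47,000) × 2.4% × 47/365 = $40.1753
May 1 – December 31, 1999: 245 days, exemption $33,000 → ($60,000 − $33,000) × 2.4% × 245/365 = $434.9589
Total = $734.3342

$734.33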